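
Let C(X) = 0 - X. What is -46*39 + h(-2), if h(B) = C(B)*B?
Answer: -1798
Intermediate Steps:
C(X) = -X
h(B) = -B**2 (h(B) = (-B)*B = -B**2)
-46*39 + h(-2) = -46*39 - 1*(-2)**2 = -1794 - 1*4 = -1794 - 4 = -1798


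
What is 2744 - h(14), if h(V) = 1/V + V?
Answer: 38219/14 ≈ 2729.9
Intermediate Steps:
h(V) = V + 1/V
2744 - h(14) = 2744 - (14 + 1/14) = 2744 - 1*197/14 = 2744 - 197/14 = 38219/14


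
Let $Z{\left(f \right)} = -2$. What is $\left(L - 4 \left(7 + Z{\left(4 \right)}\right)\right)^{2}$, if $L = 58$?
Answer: $1444$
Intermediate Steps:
$\left(L - 4 \left(7 + Z{\left(4 \right)}\right)\right)^{2} = \left(58 - 4 \left(7 - 2\right)\right)^{2} = \left(58 - 20\right)^{2} = 38^{2} = 1444$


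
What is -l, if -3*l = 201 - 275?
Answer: -74/3 ≈ -24.667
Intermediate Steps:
l = 74/3 (l = -(201 - 275)/3 = -1/3*(-74) = 74/3 ≈ 24.667)
-l = -1*74/3 = -74/3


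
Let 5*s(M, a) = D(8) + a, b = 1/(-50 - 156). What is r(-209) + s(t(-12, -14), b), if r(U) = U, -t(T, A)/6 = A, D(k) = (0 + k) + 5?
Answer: -212593/1030 ≈ -206.40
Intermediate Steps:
D(k) = 5 + k (D(k) = k + 5 = 5 + k)
t(T, A) = -6*A
b = -1/206 (b = 1/(-206) = -1/206 ≈ -0.0048544)
s(M, a) = 13/5 + a/5 (s(M, a) = ((5 + 8) + a)/5 = (13 + a)/5 = 13/5 + a/5)
r(-209) + s(t(-12, -14), b) = -209 + (13/5 + (⅕)*(-1/206)) = -209 + (13/5 - 1/1030) = -209 + 2677/1030 = -212593/1030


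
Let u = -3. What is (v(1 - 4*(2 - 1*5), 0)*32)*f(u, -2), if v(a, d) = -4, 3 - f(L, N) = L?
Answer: -768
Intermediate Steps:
f(L, N) = 3 - L
(v(1 - 4*(2 - 1*5), 0)*32)*f(u, -2) = (-4*32)*(3 - 1*(-3)) = -128*(3 + 3) = -128*6 = -768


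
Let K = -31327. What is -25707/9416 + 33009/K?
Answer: -101466903/26815912 ≈ -3.7838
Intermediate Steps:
-25707/9416 + 33009/K = -25707/9416 + 33009/(-31327) = -25707*1/9416 + 33009*(-1/31327) = -2337/856 - 33009/31327 = -101466903/26815912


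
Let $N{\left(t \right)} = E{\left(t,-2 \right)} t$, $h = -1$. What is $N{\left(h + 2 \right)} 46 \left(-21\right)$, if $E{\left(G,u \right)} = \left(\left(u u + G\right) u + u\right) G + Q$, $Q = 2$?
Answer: $9660$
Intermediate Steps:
$E{\left(G,u \right)} = 2 + G \left(u + u \left(G + u^{2}\right)\right)$ ($E{\left(G,u \right)} = \left(\left(u u + G\right) u + u\right) G + 2 = \left(\left(u^{2} + G\right) u + u\right) G + 2 = \left(\left(G + u^{2}\right) u + u\right) G + 2 = \left(u \left(G + u^{2}\right) + u\right) G + 2 = \left(u + u \left(G + u^{2}\right)\right) G + 2 = G \left(u + u \left(G + u^{2}\right)\right) + 2 = 2 + G \left(u + u \left(G + u^{2}\right)\right)$)
$N{\left(t \right)} = t \left(2 - 10 t - 2 t^{2}\right)$ ($N{\left(t \right)} = \left(2 + t \left(-2\right) + t \left(-2\right)^{3} - 2 t^{2}\right) t = \left(2 - 2 t + t \left(-8\right) - 2 t^{2}\right) t = \left(2 - 2 t - 8 t - 2 t^{2}\right) t = \left(2 - 10 t - 2 t^{2}\right) t = t \left(2 - 10 t - 2 t^{2}\right)$)
$N{\left(h + 2 \right)} 46 \left(-21\right) = 2 \left(-1 + 2\right) \left(1 - \left(-1 + 2\right)^{2} - 5 \left(-1 + 2\right)\right) 46 \left(-21\right) = 2 \cdot 1 \left(1 - 1^{2} - 5\right) 46 \left(-21\right) = 2 \cdot 1 \left(1 - 1 - 5\right) 46 \left(-21\right) = 2 \cdot 1 \left(-5\right) 46 \left(-21\right) = \left(-10\right) 46 \left(-21\right) = \left(-460\right) \left(-21\right) = 9660$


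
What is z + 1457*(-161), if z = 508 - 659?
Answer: -234728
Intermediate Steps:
z = -151
z + 1457*(-161) = -151 + 1457*(-161) = -151 - 234577 = -234728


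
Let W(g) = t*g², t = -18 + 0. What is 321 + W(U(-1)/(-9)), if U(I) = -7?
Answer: 2791/9 ≈ 310.11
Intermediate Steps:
t = -18
W(g) = -18*g²
321 + W(U(-1)/(-9)) = 321 - 18*(-7/(-9))² = 321 - 18*(-7*(-⅑))² = 321 - 18*(7/9)² = 321 - 18*49/81 = 321 - 98/9 = 2791/9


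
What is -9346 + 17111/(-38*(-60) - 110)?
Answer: -20263709/2170 ≈ -9338.1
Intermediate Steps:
-9346 + 17111/(-38*(-60) - 110) = -9346 + 17111/(2280 - 110) = -9346 + 17111/2170 = -20263709/2170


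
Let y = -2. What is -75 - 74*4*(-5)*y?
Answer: -3035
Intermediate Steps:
-75 - 74*4*(-5)*y = -75 - 74*4*(-5)*(-2) = -75 - (-1480)*(-2) = -75 - 74*40 = -75 - 2960 = -3035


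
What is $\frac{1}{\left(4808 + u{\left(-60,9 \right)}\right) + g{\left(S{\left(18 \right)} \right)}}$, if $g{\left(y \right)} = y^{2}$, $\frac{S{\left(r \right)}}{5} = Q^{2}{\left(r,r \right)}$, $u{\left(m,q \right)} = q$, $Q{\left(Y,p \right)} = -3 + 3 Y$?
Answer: $\frac{1}{169134842} \approx 5.9124 \cdot 10^{-9}$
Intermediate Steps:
$S{\left(r \right)} = 5 \left(-3 + 3 r\right)^{2}$
$\frac{1}{\left(4808 + u{\left(-60,9 \right)}\right) + g{\left(S{\left(18 \right)} \right)}} = \frac{1}{\left(4808 + 9\right) + \left(45 \left(-1 + 18\right)^{2}\right)^{2}} = \frac{1}{4817 + \left(45 \cdot 17^{2}\right)^{2}} = \frac{1}{4817 + \left(45 \cdot 289\right)^{2}} = \frac{1}{4817 + 13005^{2}} = \frac{1}{4817 + 169130025} = \frac{1}{169134842}$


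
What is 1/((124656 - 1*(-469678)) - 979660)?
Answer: -1/385326 ≈ -2.5952e-6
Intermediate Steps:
1/((124656 - 1*(-469678)) - 979660) = 1/((124656 + 469678) - 979660) = 1/(594334 - 979660) = 1/(-385326) = -1/385326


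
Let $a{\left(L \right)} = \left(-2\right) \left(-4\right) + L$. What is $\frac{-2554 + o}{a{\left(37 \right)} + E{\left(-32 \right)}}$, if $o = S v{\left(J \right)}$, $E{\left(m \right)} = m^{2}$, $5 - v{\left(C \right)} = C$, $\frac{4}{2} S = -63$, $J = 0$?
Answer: $- \frac{5423}{2138} \approx -2.5365$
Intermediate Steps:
$S = - \frac{63}{2}$ ($S = \frac{1}{2} \left(-63\right) = - \frac{63}{2} \approx -31.5$)
$v{\left(C \right)} = 5 - C$
$a{\left(L \right)} = 8 + L$
$o = - \frac{315}{2}$ ($o = - \frac{63 \left(5 - 0\right)}{2} = - \frac{63 \left(5 + 0\right)}{2} = \left(- \frac{63}{2}\right) 5 = - \frac{315}{2} \approx -157.5$)
$\frac{-2554 + o}{a{\left(37 \right)} + E{\left(-32 \right)}} = \frac{-2554 - \frac{315}{2}}{\left(8 + 37\right) + \left(-32\right)^{2}} = - \frac{5423}{2 \left(45 + 1024\right)} = - \frac{5423}{2 \cdot 1069} = \left(- \frac{5423}{2}\right) \frac{1}{1069} = - \frac{5423}{2138}$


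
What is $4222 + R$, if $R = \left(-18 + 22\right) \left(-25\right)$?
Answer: $4122$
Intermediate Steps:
$R = -100$ ($R = 4 \left(-25\right) = -100$)
$4222 + R = 4222 - 100 = 4122$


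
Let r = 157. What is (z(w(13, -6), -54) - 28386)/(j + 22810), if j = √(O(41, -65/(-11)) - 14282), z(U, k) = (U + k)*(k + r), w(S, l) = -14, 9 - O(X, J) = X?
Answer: -403622950/260155207 + 17695*I*√14314/260155207 ≈ -1.5515 + 0.0081376*I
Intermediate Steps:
O(X, J) = 9 - X
z(U, k) = (157 + k)*(U + k) (z(U, k) = (U + k)*(k + 157) = (U + k)*(157 + k) = (157 + k)*(U + k))
j = I*√14314 (j = √((9 - 1*41) - 14282) = √((9 - 41) - 14282) = √(-32 - 14282) = √(-14314) = I*√14314 ≈ 119.64*I)
(z(w(13, -6), -54) - 28386)/(j + 22810) = (((-54)² + 157*(-14) + 157*(-54) - 14*(-54)) - 28386)/(I*√14314 + 22810) = ((2916 - 2198 - 8478 + 756) - 28386)/(22810 + I*√14314) = (-7004 - 28386)/(22810 + I*√14314) = -35390/(22810 + I*√14314)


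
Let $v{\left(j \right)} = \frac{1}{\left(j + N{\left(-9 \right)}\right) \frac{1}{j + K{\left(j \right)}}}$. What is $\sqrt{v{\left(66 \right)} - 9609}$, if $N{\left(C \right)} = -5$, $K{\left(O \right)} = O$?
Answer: $\frac{3 i \sqrt{3971893}}{61} \approx 98.014 i$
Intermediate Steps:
$v{\left(j \right)} = \frac{2 j}{-5 + j}$ ($v{\left(j \right)} = \frac{1}{\left(j - 5\right) \frac{1}{j + j}} = \frac{1}{\left(-5 + j\right) \frac{1}{2 j}} = \frac{1}{\frac{1}{2} \frac{1}{j} \left(-5 + j\right)} = \frac{2 j}{-5 + j}$)
$\sqrt{v{\left(66 \right)} - 9609} = \sqrt{2 \cdot 66 \frac{1}{-5 + 66} - 9609} = \sqrt{2 \cdot 66 \cdot \frac{1}{61} - 9609} = \sqrt{\frac{132}{61} - 9609} = \sqrt{- \frac{586017}{61}} = \frac{3 i \sqrt{3971893}}{61}$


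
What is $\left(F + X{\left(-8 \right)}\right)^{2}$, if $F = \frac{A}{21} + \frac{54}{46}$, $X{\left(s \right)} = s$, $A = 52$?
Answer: $\frac{4414201}{233289} \approx 18.922$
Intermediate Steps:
$F = \frac{1763}{483}$ ($F = \frac{52}{21} + \frac{54}{46} = 52 \cdot \frac{1}{21} + 54 \cdot \frac{1}{46} = \frac{52}{21} + \frac{27}{23} = \frac{1763}{483} \approx 3.6501$)
$\left(F + X{\left(-8 \right)}\right)^{2} = \left(\frac{1763}{483} - 8\right)^{2} = \left(- \frac{2101}{483}\right)^{2} = \frac{4414201}{233289}$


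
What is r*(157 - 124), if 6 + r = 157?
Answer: 4983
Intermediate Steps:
r = 151 (r = -6 + 157 = 151)
r*(157 - 124) = 151*(157 - 124) = 151*33 = 4983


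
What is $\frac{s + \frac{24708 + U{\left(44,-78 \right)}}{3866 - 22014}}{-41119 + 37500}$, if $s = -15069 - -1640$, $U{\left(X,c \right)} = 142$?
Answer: $\frac{121867171}{32838806} \approx 3.7111$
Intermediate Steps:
$s = -13429$ ($s = -15069 + 1640 = -13429$)
$\frac{s + \frac{24708 + U{\left(44,-78 \right)}}{3866 - 22014}}{-41119 + 37500} = \frac{-13429 + \frac{24708 + 142}{3866 - 22014}}{-41119 + 37500} = \frac{-13429 + \frac{24850}{-18148}}{-3619} = \left(-13429 + 24850 \left(- \frac{1}{18148}\right)\right) \left(- \frac{1}{3619}\right) = \left(-13429 - \frac{12425}{9074}\right) \left(- \frac{1}{3619}\right) = \left(- \frac{121867171}{9074}\right) \left(- \frac{1}{3619}\right) = \frac{121867171}{32838806}$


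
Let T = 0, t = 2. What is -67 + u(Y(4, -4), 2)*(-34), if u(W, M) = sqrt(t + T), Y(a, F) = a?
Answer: -67 - 34*sqrt(2) ≈ -115.08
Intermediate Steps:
u(W, M) = sqrt(2) (u(W, M) = sqrt(2 + 0) = sqrt(2))
-67 + u(Y(4, -4), 2)*(-34) = -67 + sqrt(2)*(-34) = -67 - 34*sqrt(2)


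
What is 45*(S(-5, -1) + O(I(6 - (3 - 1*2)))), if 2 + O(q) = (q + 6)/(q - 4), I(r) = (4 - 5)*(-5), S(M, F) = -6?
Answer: 135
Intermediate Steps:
I(r) = 5 (I(r) = -1*(-5) = 5)
O(q) = -2 + (6 + q)/(-4 + q) (O(q) = -2 + (q + 6)/(q - 4) = -2 + (6 + q)/(-4 + q))
45*(S(-5, -1) + O(I(6 - (3 - 1*2)))) = 45*(-6 + (14 - 1*5)/(-4 + 5)) = 45*(-6 + (14 - 5)/1) = 45*(-6 + 1*9) = 45*(-6 + 9) = 45*3 = 135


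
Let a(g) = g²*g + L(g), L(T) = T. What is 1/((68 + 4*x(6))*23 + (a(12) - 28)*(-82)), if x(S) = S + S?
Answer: -1/137716 ≈ -7.2613e-6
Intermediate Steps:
x(S) = 2*S
a(g) = g + g³ (a(g) = g²*g + g = g³ + g = g + g³)
1/((68 + 4*x(6))*23 + (a(12) - 28)*(-82)) = 1/((68 + 4*(2*6))*23 + ((12 + 12³) - 28)*(-82)) = 1/((68 + 4*12)*23 + ((12 + 1728) - 28)*(-82)) = 1/((68 + 48)*23 + (1740 - 28)*(-82)) = 1/(116*23 + 1712*(-82)) = 1/(2668 - 140384) = 1/(-137716) = -1/137716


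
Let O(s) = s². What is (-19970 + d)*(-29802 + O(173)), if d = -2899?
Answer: -2904363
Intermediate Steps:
(-19970 + d)*(-29802 + O(173)) = (-19970 - 2899)*(-29802 + 173²) = -22869*(-29802 + 29929) = -22869*127 = -2904363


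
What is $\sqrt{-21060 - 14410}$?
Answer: $i \sqrt{35470} \approx 188.33 i$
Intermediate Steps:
$\sqrt{-21060 - 14410} = \sqrt{-35470} = i \sqrt{35470}$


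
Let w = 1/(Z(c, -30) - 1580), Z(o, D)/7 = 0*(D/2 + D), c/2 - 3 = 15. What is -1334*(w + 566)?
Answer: -596484093/790 ≈ -7.5504e+5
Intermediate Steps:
c = 36 (c = 6 + 2*15 = 6 + 30 = 36)
Z(o, D) = 0 (Z(o, D) = 7*(0*(D/2 + D)) = 7*(0*(3*D/2)) = 7*0 = 0)
w = -1/1580 (w = 1/(0 - 1580) = 1/(-1580) = -1/1580 ≈ -0.00063291)
-1334*(w + 566) = -1334*(-1/1580 + 566) = -1334*894279/1580 = -596484093/790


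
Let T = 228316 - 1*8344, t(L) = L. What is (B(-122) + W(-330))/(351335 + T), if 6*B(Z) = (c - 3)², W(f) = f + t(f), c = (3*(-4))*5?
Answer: 3/1142614 ≈ 2.6256e-6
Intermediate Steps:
c = -60 (c = -12*5 = -60)
W(f) = 2*f (W(f) = f + f = 2*f)
B(Z) = 1323/2 (B(Z) = (-60 - 3)²/6 = (⅙)*(-63)² = (⅙)*3969 = 1323/2)
T = 219972 (T = 228316 - 8344 = 219972)
(B(-122) + W(-330))/(351335 + T) = (1323/2 + 2*(-330))/(351335 + 219972) = (1323/2 - 660)/571307 = (3/2)*(1/571307) = 3/1142614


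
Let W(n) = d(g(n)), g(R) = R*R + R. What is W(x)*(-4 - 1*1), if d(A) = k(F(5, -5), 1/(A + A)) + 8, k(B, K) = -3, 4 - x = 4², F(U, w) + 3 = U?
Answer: -25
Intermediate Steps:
F(U, w) = -3 + U
x = -12 (x = 4 - 1*4² = 4 - 1*16 = 4 - 16 = -12)
g(R) = R + R² (g(R) = R² + R = R + R²)
d(A) = 5 (d(A) = -3 + 8 = 5)
W(n) = 5
W(x)*(-4 - 1*1) = 5*(-4 - 1*1) = 5*(-4 - 1) = 5*(-5) = -25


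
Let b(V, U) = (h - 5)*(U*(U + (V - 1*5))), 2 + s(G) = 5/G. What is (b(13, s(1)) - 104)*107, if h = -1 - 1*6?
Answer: -53500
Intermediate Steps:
s(G) = -2 + 5/G
h = -7 (h = -1 - 6 = -7)
b(V, U) = -12*U*(-5 + U + V) (b(V, U) = (-7 - 5)*(U*(U + (V - 1*5))) = -12*U*(U + (V - 5)) = -12*U*(U + (-5 + V)) = -12*U*(-5 + U + V))
(b(13, s(1)) - 104)*107 = (12*(-2 + 5/1)*(5 - (-2 + 5/1) - 1*13) - 104)*107 = (12*(-2 + 5*1)*(5 - (-2 + 5*1) - 13) - 104)*107 = (12*(-2 + 5)*(5 - (-2 + 5) - 13) - 104)*107 = (12*3*(5 - 1*3 - 13) - 104)*107 = (12*3*(5 - 3 - 13) - 104)*107 = (12*3*(-11) - 104)*107 = (-396 - 104)*107 = -500*107 = -53500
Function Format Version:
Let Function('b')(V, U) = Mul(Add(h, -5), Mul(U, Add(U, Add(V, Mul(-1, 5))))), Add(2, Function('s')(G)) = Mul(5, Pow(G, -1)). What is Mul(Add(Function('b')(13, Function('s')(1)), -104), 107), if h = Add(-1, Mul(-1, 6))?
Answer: -53500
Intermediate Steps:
Function('s')(G) = Add(-2, Mul(5, Pow(G, -1)))
h = -7 (h = Add(-1, -6) = -7)
Function('b')(V, U) = Mul(-12, U, Add(-5, U, V)) (Function('b')(V, U) = Mul(Add(-7, -5), Mul(U, Add(U, Add(V, Mul(-1, 5))))) = Mul(-12, Mul(U, Add(U, Add(V, -5)))) = Mul(-12, Mul(U, Add(U, Add(-5, V)))) = Mul(-12, Mul(U, Add(-5, U, V))) = Mul(-12, U, Add(-5, U, V)))
Mul(Add(Function('b')(13, Function('s')(1)), -104), 107) = Mul(Add(Mul(12, Add(-2, Mul(5, Pow(1, -1))), Add(5, Mul(-1, Add(-2, Mul(5, Pow(1, -1)))), Mul(-1, 13))), -104), 107) = Mul(Add(Mul(12, Add(-2, Mul(5, 1)), Add(5, Mul(-1, Add(-2, Mul(5, 1))), -13)), -104), 107) = Mul(Add(Mul(12, Add(-2, 5), Add(5, Mul(-1, Add(-2, 5)), -13)), -104), 107) = Mul(Add(Mul(12, 3, Add(5, Mul(-1, 3), -13)), -104), 107) = Mul(Add(Mul(12, 3, Add(5, -3, -13)), -104), 107) = Mul(Add(Mul(12, 3, -11), -104), 107) = Mul(Add(-396, -104), 107) = Mul(-500, 107) = -53500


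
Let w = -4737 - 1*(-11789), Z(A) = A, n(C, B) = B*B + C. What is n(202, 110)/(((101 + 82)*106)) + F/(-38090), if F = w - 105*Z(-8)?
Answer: 78873541/184717455 ≈ 0.42700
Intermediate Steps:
n(C, B) = C + B² (n(C, B) = B² + C = C + B²)
w = 7052 (w = -4737 + 11789 = 7052)
F = 7892 (F = 7052 - 105*(-8) = 7052 - 1*(-840) = 7052 + 840 = 7892)
n(202, 110)/(((101 + 82)*106)) + F/(-38090) = (202 + 110²)/(((101 + 82)*106)) + 7892/(-38090) = (202 + 12100)/((183*106)) + 7892*(-1/38090) = 12302/19398 - 3946/19045 = 12302*(1/19398) - 3946/19045 = 6151/9699 - 3946/19045 = 78873541/184717455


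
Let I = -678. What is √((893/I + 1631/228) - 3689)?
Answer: I*√67911776323/4294 ≈ 60.689*I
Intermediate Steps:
√((893/I + 1631/228) - 3689) = √((893/(-678) + 1631/228) - 3689) = √((893*(-1/678) + 1631*(1/228)) - 3689) = √((-893/678 + 1631/228) - 3689) = √(50123/8588 - 3689) = √(-31631009/8588) = I*√67911776323/4294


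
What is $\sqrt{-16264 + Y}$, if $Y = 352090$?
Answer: $9 \sqrt{4146} \approx 579.5$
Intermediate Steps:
$\sqrt{-16264 + Y} = \sqrt{-16264 + 352090} = \sqrt{335826} = 9 \sqrt{4146}$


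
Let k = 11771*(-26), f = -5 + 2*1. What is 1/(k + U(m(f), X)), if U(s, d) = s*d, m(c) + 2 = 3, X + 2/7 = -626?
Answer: -7/2146706 ≈ -3.2608e-6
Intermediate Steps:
f = -3 (f = -5 + 2 = -3)
X = -4384/7 (X = -2/7 - 626 = -4384/7 ≈ -626.29)
m(c) = 1 (m(c) = -2 + 3 = 1)
U(s, d) = d*s
k = -306046
1/(k + U(m(f), X)) = 1/(-306046 - 4384/7*1) = 1/(-306046 - 4384/7) = 1/(-2146706/7) = -7/2146706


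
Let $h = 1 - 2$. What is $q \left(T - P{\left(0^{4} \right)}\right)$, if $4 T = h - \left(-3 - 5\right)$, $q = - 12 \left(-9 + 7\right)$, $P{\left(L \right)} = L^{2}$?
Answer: $42$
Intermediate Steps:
$q = 24$ ($q = \left(-12\right) \left(-2\right) = 24$)
$h = -1$ ($h = 1 - 2 = -1$)
$T = \frac{7}{4}$ ($T = \frac{-1 - \left(-3 - 5\right)}{4} = \frac{-1 - -8}{4} = \frac{-1 + 8}{4} = \frac{1}{4} \cdot 7 = \frac{7}{4} \approx 1.75$)
$q \left(T - P{\left(0^{4} \right)}\right) = 24 \left(\frac{7}{4} - \left(0^{4}\right)^{2}\right) = 24 \left(\frac{7}{4} - 0^{2}\right) = 24 \left(\frac{7}{4} - 0\right) = 24 \left(\frac{7}{4} + 0\right) = 24 \cdot \frac{7}{4} = 42$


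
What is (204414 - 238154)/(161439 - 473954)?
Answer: 964/8929 ≈ 0.10796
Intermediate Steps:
(204414 - 238154)/(161439 - 473954) = -33740/(-312515) = -33740*(-1/312515) = 964/8929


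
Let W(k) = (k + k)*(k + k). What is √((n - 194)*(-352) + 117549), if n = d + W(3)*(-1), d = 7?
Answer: √196045 ≈ 442.77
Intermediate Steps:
W(k) = 4*k² (W(k) = (2*k)*(2*k) = 4*k²)
n = -29 (n = 7 + (4*3²)*(-1) = 7 + (4*9)*(-1) = 7 + 36*(-1) = 7 - 36 = -29)
√((n - 194)*(-352) + 117549) = √((-29 - 194)*(-352) + 117549) = √(-223*(-352) + 117549) = √(78496 + 117549) = √196045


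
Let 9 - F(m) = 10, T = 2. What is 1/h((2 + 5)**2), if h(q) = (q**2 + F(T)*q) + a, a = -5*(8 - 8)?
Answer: 1/2352 ≈ 0.00042517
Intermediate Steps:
F(m) = -1 (F(m) = 9 - 1*10 = 9 - 10 = -1)
a = 0 (a = -5*0 = 0)
h(q) = q**2 - q (h(q) = (q**2 - q) + 0 = q**2 - q)
1/h((2 + 5)**2) = 1/((2 + 5)**2*(-1 + (2 + 5)**2)) = 1/(7**2*(-1 + 7**2)) = 1/(49*(-1 + 49)) = 1/(49*48) = 1/2352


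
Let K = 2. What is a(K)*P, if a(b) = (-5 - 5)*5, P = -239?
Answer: 11950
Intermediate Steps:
a(b) = -50 (a(b) = -10*5 = -50)
a(K)*P = -50*(-239) = 11950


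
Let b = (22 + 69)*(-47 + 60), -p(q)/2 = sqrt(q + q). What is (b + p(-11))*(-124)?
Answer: -146692 + 248*I*sqrt(22) ≈ -1.4669e+5 + 1163.2*I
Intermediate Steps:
p(q) = -2*sqrt(2)*sqrt(q) (p(q) = -2*sqrt(q + q) = -2*sqrt(2)*sqrt(q))
b = 1183 (b = 91*13 = 1183)
(b + p(-11))*(-124) = (1183 - 2*sqrt(2)*sqrt(-11))*(-124) = (1183 - 2*sqrt(2)*I*sqrt(11))*(-124) = (1183 - 2*I*sqrt(22))*(-124) = -146692 + 248*I*sqrt(22)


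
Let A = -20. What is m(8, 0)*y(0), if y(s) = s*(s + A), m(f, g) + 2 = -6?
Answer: 0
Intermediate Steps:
m(f, g) = -8 (m(f, g) = -2 - 6 = -8)
y(s) = s*(-20 + s) (y(s) = s*(s - 20) = s*(-20 + s))
m(8, 0)*y(0) = -0*(-20 + 0) = -0*(-20) = -8*0 = 0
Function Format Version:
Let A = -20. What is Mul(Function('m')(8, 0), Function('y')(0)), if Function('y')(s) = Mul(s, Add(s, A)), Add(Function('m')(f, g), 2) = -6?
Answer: 0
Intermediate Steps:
Function('m')(f, g) = -8 (Function('m')(f, g) = Add(-2, -6) = -8)
Function('y')(s) = Mul(s, Add(-20, s)) (Function('y')(s) = Mul(s, Add(s, -20)) = Mul(s, Add(-20, s)))
Mul(Function('m')(8, 0), Function('y')(0)) = Mul(-8, Mul(0, Add(-20, 0))) = Mul(-8, Mul(0, -20)) = Mul(-8, 0) = 0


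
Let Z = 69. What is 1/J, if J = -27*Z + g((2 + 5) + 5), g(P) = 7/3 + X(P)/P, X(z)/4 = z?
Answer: -3/5570 ≈ -0.00053860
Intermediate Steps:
X(z) = 4*z
g(P) = 19/3 (g(P) = 7/3 + (4*P)/P = 7*(⅓) + 4 = 7/3 + 4 = 19/3)
J = -5570/3 (J = -27*69 + 19/3 = -1863 + 19/3 = -5570/3 ≈ -1856.7)
1/J = 1/(-5570/3) = -3/5570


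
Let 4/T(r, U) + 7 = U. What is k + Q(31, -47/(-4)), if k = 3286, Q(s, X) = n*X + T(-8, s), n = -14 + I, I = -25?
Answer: 33935/12 ≈ 2827.9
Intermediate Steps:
T(r, U) = 4/(-7 + U)
n = -39 (n = -14 - 25 = -39)
Q(s, X) = -39*X + 4/(-7 + s)
k + Q(31, -47/(-4)) = 3286 + (4 - 39*(-47/(-4))*(-7 + 31))/(-7 + 31) = 3286 + (4 - 39*(-47*(-¼))*24)/24 = 3286 + (4 - 39*47/4*24)/24 = 3286 + (4 - 10998)/24 = 3286 + (1/24)*(-10994) = 3286 - 5497/12 = 33935/12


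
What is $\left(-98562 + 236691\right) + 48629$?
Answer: $186758$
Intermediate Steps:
$\left(-98562 + 236691\right) + 48629 = 138129 + 48629 = 186758$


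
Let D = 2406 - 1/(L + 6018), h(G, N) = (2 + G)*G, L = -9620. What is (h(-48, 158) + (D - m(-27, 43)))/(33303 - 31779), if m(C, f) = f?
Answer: 16464743/5489448 ≈ 2.9993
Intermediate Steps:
h(G, N) = G*(2 + G)
D = 8666413/3602 (D = 2406 - 1/(-9620 + 6018) = 2406 - 1/(-3602) = 2406 - 1*(-1/3602) = 2406 + 1/3602 = 8666413/3602 ≈ 2406.0)
(h(-48, 158) + (D - m(-27, 43)))/(33303 - 31779) = (-48*(2 - 48) + (8666413/3602 - 1*43))/(33303 - 31779) = (-48*(-46) + (8666413/3602 - 43))/1524 = (2208 + 8511527/3602)*(1/1524) = (16464743/3602)*(1/1524) = 16464743/5489448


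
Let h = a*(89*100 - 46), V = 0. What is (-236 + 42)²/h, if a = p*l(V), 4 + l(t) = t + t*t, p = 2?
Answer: -9409/17708 ≈ -0.53134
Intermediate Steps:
l(t) = -4 + t + t² (l(t) = -4 + (t + t*t) = -4 + (t + t²) = -4 + t + t²)
a = -8 (a = 2*(-4 + 0 + 0²) = 2*(-4 + 0 + 0) = 2*(-4) = -8)
h = -70832 (h = -8*(89*100 - 46) = -8*(8900 - 46) = -8*8854 = -70832)
(-236 + 42)²/h = (-236 + 42)²/(-70832) = (-194)²*(-1/70832) = 37636*(-1/70832) = -9409/17708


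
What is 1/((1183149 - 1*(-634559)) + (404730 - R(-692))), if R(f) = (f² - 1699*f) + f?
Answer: 1/568558 ≈ 1.7588e-6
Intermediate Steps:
R(f) = f² - 1698*f
1/((1183149 - 1*(-634559)) + (404730 - R(-692))) = 1/((1183149 - 1*(-634559)) + (404730 - (-692)*(-1698 - 692))) = 1/((1183149 + 634559) + (404730 - (-692)*(-2390))) = 1/(1817708 + (404730 - 1*1653880)) = 1/(1817708 + (404730 - 1653880)) = 1/(1817708 - 1249150) = 1/568558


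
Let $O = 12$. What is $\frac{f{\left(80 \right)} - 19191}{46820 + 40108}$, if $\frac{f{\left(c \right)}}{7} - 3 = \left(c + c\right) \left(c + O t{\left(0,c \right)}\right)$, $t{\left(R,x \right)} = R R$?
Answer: $\frac{35215}{43464} \approx 0.81021$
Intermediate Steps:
$t{\left(R,x \right)} = R^{2}$
$f{\left(c \right)} = 21 + 14 c^{2}$ ($f{\left(c \right)} = 21 + 7 \left(c + c\right) \left(c + 12 \cdot 0^{2}\right) = 21 + 7 \cdot 2 c \left(c + 12 \cdot 0\right) = 21 + 7 \cdot 2 c \left(c + 0\right) = 21 + 7 \cdot 2 c c = 21 + 7 \cdot 2 c^{2} = 21 + 14 c^{2}$)
$\frac{f{\left(80 \right)} - 19191}{46820 + 40108} = \frac{\left(21 + 14 \cdot 80^{2}\right) - 19191}{46820 + 40108} = \frac{\left(21 + 14 \cdot 6400\right) - 19191}{86928} = \left(\left(21 + 89600\right) - 19191\right) \frac{1}{86928} = \left(89621 - 19191\right) \frac{1}{86928} = 70430 \cdot \frac{1}{86928} = \frac{35215}{43464}$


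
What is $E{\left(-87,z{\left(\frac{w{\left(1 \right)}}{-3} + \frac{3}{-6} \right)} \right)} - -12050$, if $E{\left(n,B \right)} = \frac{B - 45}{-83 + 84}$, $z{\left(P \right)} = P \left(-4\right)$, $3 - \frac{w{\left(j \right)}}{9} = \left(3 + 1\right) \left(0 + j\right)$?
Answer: $11995$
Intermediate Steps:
$w{\left(j \right)} = 27 - 36 j$ ($w{\left(j \right)} = 27 - 9 \left(3 + 1\right) \left(0 + j\right) = 27 - 9 \cdot 4 j = 27 - 36 j$)
$z{\left(P \right)} = - 4 P$
$E{\left(n,B \right)} = -45 + B$ ($E{\left(n,B \right)} = \frac{-45 + B}{1} = \left(-45 + B\right) 1 = -45 + B$)
$E{\left(-87,z{\left(\frac{w{\left(1 \right)}}{-3} + \frac{3}{-6} \right)} \right)} - -12050 = \left(-45 - 4 \left(\frac{27 - 36}{-3} + \frac{3}{-6}\right)\right) - -12050 = \left(-45 - 4 \left(\left(27 - 36\right) \left(- \frac{1}{3}\right) + 3 \left(- \frac{1}{6}\right)\right)\right) + 12050 = \left(-45 - 4 \left(\left(-9\right) \left(- \frac{1}{3}\right) - \frac{1}{2}\right)\right) + 12050 = \left(-45 - 4 \left(3 - \frac{1}{2}\right)\right) + 12050 = \left(-45 - 10\right) + 12050 = -55 + 12050 = 11995$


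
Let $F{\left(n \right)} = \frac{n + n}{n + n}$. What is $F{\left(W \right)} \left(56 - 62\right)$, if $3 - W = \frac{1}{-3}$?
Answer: $-6$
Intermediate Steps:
$W = \frac{10}{3}$ ($W = 3 - \frac{1}{-3} = 3 - - \frac{1}{3} = 3 + \frac{1}{3} = \frac{10}{3} \approx 3.3333$)
$F{\left(n \right)} = 1$ ($F{\left(n \right)} = \frac{2 n}{2 n} = 2 n \frac{1}{2 n} = 1$)
$F{\left(W \right)} \left(56 - 62\right) = 1 \left(56 - 62\right) = 1 \left(-6\right) = -6$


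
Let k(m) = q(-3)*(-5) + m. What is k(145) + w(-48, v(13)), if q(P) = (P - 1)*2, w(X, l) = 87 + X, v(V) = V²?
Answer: 224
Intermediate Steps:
q(P) = -2 + 2*P (q(P) = (-1 + P)*2 = -2 + 2*P)
k(m) = 40 + m (k(m) = (-2 + 2*(-3))*(-5) + m = (-2 - 6)*(-5) + m = -8*(-5) + m = 40 + m)
k(145) + w(-48, v(13)) = (40 + 145) + (87 - 48) = 185 + 39 = 224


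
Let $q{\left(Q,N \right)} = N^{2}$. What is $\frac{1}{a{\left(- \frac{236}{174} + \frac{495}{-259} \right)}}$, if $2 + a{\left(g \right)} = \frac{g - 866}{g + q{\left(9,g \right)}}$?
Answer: $- \frac{3761897938}{448882286141} \approx -0.0083806$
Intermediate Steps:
$a{\left(g \right)} = -2 + \frac{-866 + g}{g + g^{2}}$ ($a{\left(g \right)} = -2 + \frac{g - 866}{g + g^{2}} = -2 + \frac{-866 + g}{g + g^{2}}$)
$\frac{1}{a{\left(- \frac{236}{174} + \frac{495}{-259} \right)}} = \frac{1}{\frac{1}{- \frac{236}{174} + \frac{495}{-259}} \frac{1}{1 + \left(- \frac{236}{174} + \frac{495}{-259}\right)} \left(-866 - \left(- \frac{236}{174} + \frac{495}{-259}\right) - 2 \left(- \frac{236}{174} + \frac{495}{-259}\right)^{2}\right)} = \frac{1}{\frac{1}{\left(-236\right) \frac{1}{174} + 495 \left(- \frac{1}{259}\right)} \frac{1}{1 + \left(\left(-236\right) \frac{1}{174} + 495 \left(- \frac{1}{259}\right)\right)} \left(-866 - \left(\left(-236\right) \frac{1}{174} + 495 \left(- \frac{1}{259}\right)\right) - 2 \left(\left(-236\right) \frac{1}{174} + 495 \left(- \frac{1}{259}\right)\right)^{2}\right)} = \frac{1}{\frac{1}{- \frac{118}{87} - \frac{495}{259}} \frac{1}{1 - \frac{73627}{22533}} \left(-866 - \left(- \frac{118}{87} - \frac{495}{259}\right) - 2 \left(- \frac{118}{87} - \frac{495}{259}\right)^{2}\right)} = \frac{1}{\frac{1}{- \frac{73627}{22533}} \frac{1}{1 - \frac{73627}{22533}} \left(-866 - - \frac{73627}{22533} - 2 \left(- \frac{73627}{22533}\right)^{2}\right)} = \frac{1}{\left(- \frac{22533}{73627}\right) \frac{1}{- \frac{51094}{22533}} \left(-866 + \frac{73627}{22533} - \frac{10841870258}{507736089}\right)} = \frac{1}{\left(- \frac{22533}{73627}\right) \left(- \frac{22533}{51094}\right) \left(-866 + \frac{73627}{22533} - \frac{10841870258}{507736089}\right)} = \frac{1}{\left(- \frac{22533}{73627}\right) \left(- \frac{22533}{51094}\right) \left(- \frac{448882286141}{507736089}\right)} = \frac{1}{- \frac{448882286141}{3761897938}} = - \frac{3761897938}{448882286141}$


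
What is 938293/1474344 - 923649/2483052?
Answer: 80671162415/305072734824 ≈ 0.26443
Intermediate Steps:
938293/1474344 - 923649/2483052 = 938293*(1/1474344) - 923649*1/2483052 = 938293/1474344 - 307883/827684 = 80671162415/305072734824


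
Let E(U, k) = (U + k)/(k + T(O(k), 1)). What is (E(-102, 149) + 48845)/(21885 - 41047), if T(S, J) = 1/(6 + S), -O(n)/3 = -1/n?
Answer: -6535600849/2563913924 ≈ -2.5491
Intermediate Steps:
O(n) = 3/n (O(n) = -(-3)/n = 3/n)
E(U, k) = (U + k)/(k + 1/(6 + 3/k))
(E(-102, 149) + 48845)/(21885 - 41047) = ((3/2)*(1 + 2*149)*(-102 + 149)/(149*(2 + 3*149)) + 48845)/(21885 - 41047) = ((3/2)*(1/149)*(1 + 298)*47/(2 + 447) + 48845)/(-19162) = ((3/2)*(1/149)*299*47/449 + 48845)*(-1/19162) = ((3/2)*(1/149)*(1/449)*299*47 + 48845)*(-1/19162) = (42159/133802 + 48845)*(-1/19162) = (6535600849/133802)*(-1/19162) = -6535600849/2563913924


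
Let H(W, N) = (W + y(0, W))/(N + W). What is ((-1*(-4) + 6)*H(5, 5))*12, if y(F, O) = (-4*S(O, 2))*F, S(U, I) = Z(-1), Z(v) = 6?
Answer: 60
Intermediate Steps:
S(U, I) = 6
y(F, O) = -24*F (y(F, O) = (-4*6)*F = -24*F)
H(W, N) = W/(N + W) (H(W, N) = (W - 24*0)/(N + W) = (W + 0)/(N + W) = W/(N + W))
((-1*(-4) + 6)*H(5, 5))*12 = ((-1*(-4) + 6)*(5/(5 + 5)))*12 = ((4 + 6)*(5/10))*12 = (10*(5*(1/10)))*12 = (10*(1/2))*12 = 5*12 = 60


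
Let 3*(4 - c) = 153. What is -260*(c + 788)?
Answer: -192660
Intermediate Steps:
c = -47 (c = 4 - ⅓*153 = 4 - 51 = -47)
-260*(c + 788) = -260*(-47 + 788) = -260*741 = -192660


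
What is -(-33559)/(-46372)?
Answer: -33559/46372 ≈ -0.72369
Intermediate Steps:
-(-33559)/(-46372) = -(-33559)*(-1)/46372 = -1*33559/46372 = -33559/46372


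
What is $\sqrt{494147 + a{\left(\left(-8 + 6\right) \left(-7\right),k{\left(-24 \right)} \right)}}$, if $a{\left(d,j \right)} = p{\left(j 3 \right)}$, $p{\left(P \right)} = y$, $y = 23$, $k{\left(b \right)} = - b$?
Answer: $\sqrt{494170} \approx 702.97$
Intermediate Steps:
$p{\left(P \right)} = 23$
$a{\left(d,j \right)} = 23$
$\sqrt{494147 + a{\left(\left(-8 + 6\right) \left(-7\right),k{\left(-24 \right)} \right)}} = \sqrt{494147 + 23} = \sqrt{494170}$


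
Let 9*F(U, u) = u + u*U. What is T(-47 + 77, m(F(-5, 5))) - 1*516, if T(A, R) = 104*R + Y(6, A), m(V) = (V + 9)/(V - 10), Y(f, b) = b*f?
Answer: -21652/55 ≈ -393.67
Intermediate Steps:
F(U, u) = u/9 + U*u/9 (F(U, u) = (u + u*U)/9 = (u + U*u)/9 = u/9 + U*u/9)
m(V) = (9 + V)/(-10 + V)
T(A, R) = 6*A + 104*R (T(A, R) = 104*R + A*6 = 104*R + 6*A = 6*A + 104*R)
T(-47 + 77, m(F(-5, 5))) - 1*516 = (6*(-47 + 77) + 104*((9 + (⅑)*5*(1 - 5))/(-10 + (⅑)*5*(1 - 5)))) - 1*516 = (6*30 + 104*((9 + (⅑)*5*(-4))/(-10 + (⅑)*5*(-4)))) - 516 = (180 + 104*((9 - 20/9)/(-10 - 20/9))) - 516 = (180 + 104*((61/9)/(-110/9))) - 516 = (180 + 104*(-9/110*61/9)) - 516 = (180 + 104*(-61/110)) - 516 = (180 - 3172/55) - 516 = 6728/55 - 516 = -21652/55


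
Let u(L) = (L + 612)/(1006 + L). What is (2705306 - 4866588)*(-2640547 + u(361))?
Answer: 7801421377686832/1367 ≈ 5.7070e+12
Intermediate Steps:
u(L) = (612 + L)/(1006 + L)
(2705306 - 4866588)*(-2640547 + u(361)) = (2705306 - 4866588)*(-2640547 + (612 + 361)/(1006 + 361)) = -2161282*(-2640547 + 973/1367) = -2161282*(-3609626776/1367) = 7801421377686832/1367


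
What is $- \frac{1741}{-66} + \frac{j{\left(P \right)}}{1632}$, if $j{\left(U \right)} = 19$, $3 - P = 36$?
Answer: $\frac{473761}{17952} \approx 26.39$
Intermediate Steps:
$P = -33$ ($P = 3 - 36 = -33$)
$- \frac{1741}{-66} + \frac{j{\left(P \right)}}{1632} = - \frac{1741}{-66} + \frac{19}{1632} = \left(-1741\right) \left(- \frac{1}{66}\right) + 19 \cdot \frac{1}{1632} = \frac{1741}{66} + \frac{19}{1632} = \frac{473761}{17952}$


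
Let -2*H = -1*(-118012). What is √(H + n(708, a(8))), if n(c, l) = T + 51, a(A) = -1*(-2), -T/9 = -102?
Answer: I*√58037 ≈ 240.91*I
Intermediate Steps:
T = 918 (T = -9*(-102) = 918)
a(A) = 2
n(c, l) = 969 (n(c, l) = 918 + 51 = 969)
H = -59006 (H = -(-1)*(-118012)/2 = -½*118012 = -59006)
√(H + n(708, a(8))) = √(-59006 + 969) = √(-58037) = I*√58037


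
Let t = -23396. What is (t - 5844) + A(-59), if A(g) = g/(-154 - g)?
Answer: -2777741/95 ≈ -29239.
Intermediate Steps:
(t - 5844) + A(-59) = (-23396 - 5844) - 1*(-59)/(154 - 59) = -29240 - 1*(-59)/95 = -29240 - 1*(-59)*1/95 = -29240 + 59/95 = -2777741/95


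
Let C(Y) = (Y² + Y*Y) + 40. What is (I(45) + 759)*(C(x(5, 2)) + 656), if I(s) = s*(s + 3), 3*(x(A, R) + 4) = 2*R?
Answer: 6219416/3 ≈ 2.0731e+6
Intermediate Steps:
x(A, R) = -4 + 2*R/3 (x(A, R) = -4 + (2*R)/3 = -4 + 2*R/3)
C(Y) = 40 + 2*Y² (C(Y) = (Y² + Y²) + 40 = 2*Y² + 40 = 40 + 2*Y²)
I(s) = s*(3 + s)
(I(45) + 759)*(C(x(5, 2)) + 656) = (45*(3 + 45) + 759)*((40 + 2*(-4 + (⅔)*2)²) + 656) = (45*48 + 759)*((40 + 2*(-4 + 4/3)²) + 656) = (2160 + 759)*((40 + 2*(-8/3)²) + 656) = 2919*((40 + 2*(64/9)) + 656) = 2919*((40 + 128/9) + 656) = 2919*(488/9 + 656) = 2919*(6392/9) = 6219416/3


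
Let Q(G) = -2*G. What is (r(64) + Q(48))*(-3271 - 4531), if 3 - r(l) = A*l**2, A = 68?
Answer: 2173801042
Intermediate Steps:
r(l) = 3 - 68*l**2
(r(64) + Q(48))*(-3271 - 4531) = ((3 - 68*64**2) - 2*48)*(-3271 - 4531) = ((3 - 68*4096) - 96)*(-7802) = ((3 - 278528) - 96)*(-7802) = (-278525 - 96)*(-7802) = -278621*(-7802) = 2173801042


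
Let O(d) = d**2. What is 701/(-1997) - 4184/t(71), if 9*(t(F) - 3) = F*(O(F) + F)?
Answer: -36627479/80541007 ≈ -0.45477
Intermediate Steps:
t(F) = 3 + F*(F + F**2)/9 (t(F) = 3 + (F*(F**2 + F))/9 = 3 + (F*(F + F**2))/9 = 3 + F*(F + F**2)/9)
701/(-1997) - 4184/t(71) = 701/(-1997) - 4184/(3 + (1/9)*71**2 + (1/9)*71**3) = 701*(-1/1997) - 4184/(3 + (1/9)*5041 + (1/9)*357911) = -701/1997 - 4184/(3 + 5041/9 + 357911/9) = -701/1997 - 4184/40331 = -36627479/80541007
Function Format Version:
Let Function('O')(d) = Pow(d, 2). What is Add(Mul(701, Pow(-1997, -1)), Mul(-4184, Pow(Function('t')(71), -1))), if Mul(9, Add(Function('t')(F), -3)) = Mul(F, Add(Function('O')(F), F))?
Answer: Rational(-36627479, 80541007) ≈ -0.45477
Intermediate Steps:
Function('t')(F) = Add(3, Mul(Rational(1, 9), F, Add(F, Pow(F, 2)))) (Function('t')(F) = Add(3, Mul(Rational(1, 9), Mul(F, Add(Pow(F, 2), F)))) = Add(3, Mul(Rational(1, 9), Mul(F, Add(F, Pow(F, 2))))) = Add(3, Mul(Rational(1, 9), F, Add(F, Pow(F, 2)))))
Add(Mul(701, Pow(-1997, -1)), Mul(-4184, Pow(Function('t')(71), -1))) = Add(Mul(701, Pow(-1997, -1)), Mul(-4184, Pow(Add(3, Mul(Rational(1, 9), Pow(71, 2)), Mul(Rational(1, 9), Pow(71, 3))), -1))) = Add(Mul(701, Rational(-1, 1997)), Mul(-4184, Pow(Add(3, Mul(Rational(1, 9), 5041), Mul(Rational(1, 9), 357911)), -1))) = Add(Rational(-701, 1997), Mul(-4184, Pow(Add(3, Rational(5041, 9), Rational(357911, 9)), -1))) = Add(Rational(-701, 1997), Mul(-4184, Pow(40331, -1))) = Add(Rational(-701, 1997), Mul(-4184, Rational(1, 40331))) = Add(Rational(-701, 1997), Rational(-4184, 40331)) = Rational(-36627479, 80541007)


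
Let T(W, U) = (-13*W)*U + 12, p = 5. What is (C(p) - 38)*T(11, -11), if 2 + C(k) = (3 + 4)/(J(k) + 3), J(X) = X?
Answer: -496105/8 ≈ -62013.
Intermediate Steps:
C(k) = -2 + 7/(3 + k) (C(k) = -2 + (3 + 4)/(k + 3) = -2 + 7/(3 + k))
T(W, U) = 12 - 13*U*W (T(W, U) = -13*U*W + 12 = 12 - 13*U*W)
(C(p) - 38)*T(11, -11) = ((1 - 2*5)/(3 + 5) - 38)*(12 - 13*(-11)*11) = ((1 - 10)/8 - 38)*(12 + 1573) = ((1/8)*(-9) - 38)*1585 = (-9/8 - 38)*1585 = -313/8*1585 = -496105/8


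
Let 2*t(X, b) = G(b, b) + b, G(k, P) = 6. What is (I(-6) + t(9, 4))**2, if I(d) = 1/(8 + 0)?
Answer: 1681/64 ≈ 26.266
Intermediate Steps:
I(d) = 1/8
t(X, b) = 3 + b/2 (t(X, b) = (6 + b)/2 = 3 + b/2)
(I(-6) + t(9, 4))**2 = (1/8 + (3 + (1/2)*4))**2 = (1/8 + (3 + 2))**2 = (1/8 + 5)**2 = (41/8)**2 = 1681/64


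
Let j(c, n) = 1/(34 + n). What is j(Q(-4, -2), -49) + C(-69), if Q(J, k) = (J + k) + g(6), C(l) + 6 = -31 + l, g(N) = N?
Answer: -1591/15 ≈ -106.07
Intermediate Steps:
C(l) = -37 + l (C(l) = -6 + (-31 + l) = -37 + l)
Q(J, k) = 6 + J + k (Q(J, k) = (J + k) + 6 = 6 + J + k)
j(Q(-4, -2), -49) + C(-69) = 1/(34 - 49) + (-37 - 69) = 1/(-15) - 106 = -1/15 - 106 = -1591/15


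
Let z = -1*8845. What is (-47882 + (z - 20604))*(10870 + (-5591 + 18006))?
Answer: -1800652335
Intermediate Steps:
z = -8845
(-47882 + (z - 20604))*(10870 + (-5591 + 18006)) = (-47882 + (-8845 - 20604))*(10870 + (-5591 + 18006)) = (-47882 - 29449)*(10870 + 12415) = -77331*23285 = -1800652335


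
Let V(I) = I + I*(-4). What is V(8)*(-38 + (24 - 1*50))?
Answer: 1536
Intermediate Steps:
V(I) = -3*I (V(I) = I - 4*I = -3*I)
V(8)*(-38 + (24 - 1*50)) = (-3*8)*(-38 + (24 - 1*50)) = -24*(-38 + (24 - 50)) = -24*(-38 - 26) = -24*(-64) = 1536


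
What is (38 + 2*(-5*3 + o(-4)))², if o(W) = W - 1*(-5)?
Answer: 100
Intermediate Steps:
o(W) = 5 + W (o(W) = W + 5 = 5 + W)
(38 + 2*(-5*3 + o(-4)))² = (38 + 2*(-5*3 + (5 - 4)))² = (38 + 2*(-15 + 1))² = (38 + 2*(-14))² = (38 - 28)² = 10² = 100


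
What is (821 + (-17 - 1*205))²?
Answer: 358801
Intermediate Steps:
(821 + (-17 - 1*205))² = (821 + (-17 - 205))² = (821 - 222)² = 599² = 358801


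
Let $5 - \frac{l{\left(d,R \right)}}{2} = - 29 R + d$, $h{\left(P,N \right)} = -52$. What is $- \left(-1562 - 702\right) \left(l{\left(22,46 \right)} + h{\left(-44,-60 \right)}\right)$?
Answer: $5845648$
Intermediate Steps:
$l{\left(d,R \right)} = 10 - 2 d + 58 R$ ($l{\left(d,R \right)} = 10 - 2 \left(- 29 R + d\right) = 10 - 2 \left(d - 29 R\right) = 10 + \left(- 2 d + 58 R\right) = 10 - 2 d + 58 R$)
$- \left(-1562 - 702\right) \left(l{\left(22,46 \right)} + h{\left(-44,-60 \right)}\right) = - \left(-1562 - 702\right) \left(\left(10 - 44 + 58 \cdot 46\right) - 52\right) = - \left(-2264\right) \left(\left(10 - 44 + 2668\right) - 52\right) = - \left(-2264\right) \left(2634 - 52\right) = - \left(-2264\right) 2582 = \left(-1\right) \left(-5845648\right) = 5845648$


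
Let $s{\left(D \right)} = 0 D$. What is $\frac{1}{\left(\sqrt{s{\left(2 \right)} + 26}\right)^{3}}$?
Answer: $\frac{\sqrt{26}}{676} \approx 0.0075429$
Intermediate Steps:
$s{\left(D \right)} = 0$
$\frac{1}{\left(\sqrt{s{\left(2 \right)} + 26}\right)^{3}} = \frac{1}{\left(\sqrt{0 + 26}\right)^{3}} = \frac{1}{\left(\sqrt{26}\right)^{3}} = \frac{1}{26 \sqrt{26}} = \frac{\sqrt{26}}{676}$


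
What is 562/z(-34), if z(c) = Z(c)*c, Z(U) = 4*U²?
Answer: -281/78608 ≈ -0.0035747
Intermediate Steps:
z(c) = 4*c³ (z(c) = (4*c²)*c = 4*c³)
562/z(-34) = 562/((4*(-34)³)) = 562/((4*(-39304))) = 562/(-157216) = 562*(-1/157216) = -281/78608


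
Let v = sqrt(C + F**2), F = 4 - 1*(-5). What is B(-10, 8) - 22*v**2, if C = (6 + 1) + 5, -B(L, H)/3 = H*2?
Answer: -2094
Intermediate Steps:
F = 9 (F = 4 + 5 = 9)
B(L, H) = -6*H (B(L, H) = -3*H*2 = -6*H)
C = 12 (C = 7 + 5 = 12)
v = sqrt(93) (v = sqrt(12 + 9**2) = sqrt(12 + 81) = sqrt(93) ≈ 9.6436)
B(-10, 8) - 22*v**2 = -6*8 - 22*(sqrt(93))**2 = -48 - 22*93 = -48 - 2046 = -2094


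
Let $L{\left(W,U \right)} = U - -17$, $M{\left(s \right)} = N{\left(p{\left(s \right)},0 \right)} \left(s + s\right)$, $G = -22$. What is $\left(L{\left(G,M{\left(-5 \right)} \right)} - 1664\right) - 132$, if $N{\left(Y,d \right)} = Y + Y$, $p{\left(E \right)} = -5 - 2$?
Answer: $-1639$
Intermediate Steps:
$p{\left(E \right)} = -7$
$N{\left(Y,d \right)} = 2 Y$
$M{\left(s \right)} = - 28 s$ ($M{\left(s \right)} = 2 \left(-7\right) \left(s + s\right) = - 14 \cdot 2 s = - 28 s$)
$L{\left(W,U \right)} = 17 + U$ ($L{\left(W,U \right)} = U + 17 = 17 + U$)
$\left(L{\left(G,M{\left(-5 \right)} \right)} - 1664\right) - 132 = \left(\left(17 - -140\right) - 1664\right) - 132 = \left(\left(17 + 140\right) - 1664\right) - 132 = \left(157 - 1664\right) - 132 = -1507 - 132 = -1639$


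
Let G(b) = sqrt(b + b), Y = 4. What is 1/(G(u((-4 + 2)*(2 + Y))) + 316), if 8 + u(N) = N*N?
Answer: 79/24896 - sqrt(17)/24896 ≈ 0.0030076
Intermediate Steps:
u(N) = -8 + N**2 (u(N) = -8 + N*N = -8 + N**2)
G(b) = sqrt(2)*sqrt(b) (G(b) = sqrt(2*b) = sqrt(2)*sqrt(b))
1/(G(u((-4 + 2)*(2 + Y))) + 316) = 1/(sqrt(2)*sqrt(-8 + ((-4 + 2)*(2 + 4))**2) + 316) = 1/(sqrt(2)*sqrt(-8 + (-2*6)**2) + 316) = 1/(sqrt(2)*sqrt(-8 + (-12)**2) + 316) = 1/(sqrt(2)*sqrt(-8 + 144) + 316) = 1/(sqrt(2)*sqrt(136) + 316) = 1/(sqrt(2)*(2*sqrt(34)) + 316) = 1/(4*sqrt(17) + 316) = 1/(316 + 4*sqrt(17))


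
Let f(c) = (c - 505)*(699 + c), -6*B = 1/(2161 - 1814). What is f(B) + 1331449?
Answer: 4241327632789/4334724 ≈ 9.7845e+5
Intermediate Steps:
B = -1/2082 (B = -1/(6*(2161 - 1814)) = -⅙/347 = -⅙*1/347 = -1/2082 ≈ -0.00048031)
f(c) = (-505 + c)*(699 + c)
f(B) + 1331449 = (-352995 + (-1/2082)² + 194*(-1/2082)) + 1331449 = (-352995 + 1/4334724 - 97/1041) + 1331449 = -1530136302287/4334724 + 1331449 = 4241327632789/4334724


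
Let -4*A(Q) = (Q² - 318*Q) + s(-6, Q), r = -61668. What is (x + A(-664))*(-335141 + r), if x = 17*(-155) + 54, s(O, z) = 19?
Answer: 262842710319/4 ≈ 6.5711e+10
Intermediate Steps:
x = -2581 (x = -2635 + 54 = -2581)
A(Q) = -19/4 - Q²/4 + 159*Q/2 (A(Q) = -((Q² - 318*Q) + 19)/4 = -(19 + Q² - 318*Q)/4 = -19/4 - Q²/4 + 159*Q/2)
(x + A(-664))*(-335141 + r) = (-2581 + (-19/4 - ¼*(-664)² + (159/2)*(-664)))*(-335141 - 61668) = (-2581 + (-19/4 - ¼*440896 - 52788))*(-396809) = (-2581 + (-19/4 - 110224 - 52788))*(-396809) = (-2581 - 652067/4)*(-396809) = -662391/4*(-396809) = 262842710319/4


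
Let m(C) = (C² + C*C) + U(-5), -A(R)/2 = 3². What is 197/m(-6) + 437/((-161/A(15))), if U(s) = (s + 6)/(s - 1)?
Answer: 155676/3017 ≈ 51.600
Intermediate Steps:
A(R) = -18 (A(R) = -2*3² = -2*9 = -18)
U(s) = (6 + s)/(-1 + s)
m(C) = -⅙ + 2*C² (m(C) = (C² + C*C) + (6 - 5)/(-1 - 5) = (C² + C²) + 1/(-6) = 2*C² - ⅙*1 = 2*C² - ⅙ = -⅙ + 2*C²)
197/m(-6) + 437/((-161/A(15))) = 197/(-⅙ + 2*(-6)²) + 437/((-161/(-18))) = 197/(-⅙ + 2*36) + 437/((-161*(-1/18))) = 197/(-⅙ + 72) + 437/(161/18) = 197/(431/6) + 437*(18/161) = 197*(6/431) + 342/7 = 1182/431 + 342/7 = 155676/3017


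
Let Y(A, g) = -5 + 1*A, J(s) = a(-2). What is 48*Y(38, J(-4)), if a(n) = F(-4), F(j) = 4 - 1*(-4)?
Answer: 1584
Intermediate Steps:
F(j) = 8 (F(j) = 4 + 4 = 8)
a(n) = 8
J(s) = 8
Y(A, g) = -5 + A
48*Y(38, J(-4)) = 48*(-5 + 38) = 48*33 = 1584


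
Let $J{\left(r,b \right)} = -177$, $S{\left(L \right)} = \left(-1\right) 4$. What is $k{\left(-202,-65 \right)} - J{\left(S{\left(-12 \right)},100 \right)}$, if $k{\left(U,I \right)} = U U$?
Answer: $40981$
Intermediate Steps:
$S{\left(L \right)} = -4$
$k{\left(U,I \right)} = U^{2}$
$k{\left(-202,-65 \right)} - J{\left(S{\left(-12 \right)},100 \right)} = \left(-202\right)^{2} - -177 = 40804 + 177 = 40981$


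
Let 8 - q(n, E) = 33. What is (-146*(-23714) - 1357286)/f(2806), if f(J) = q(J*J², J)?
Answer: -2104958/25 ≈ -84198.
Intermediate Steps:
q(n, E) = -25 (q(n, E) = 8 - 1*33 = 8 - 33 = -25)
f(J) = -25
(-146*(-23714) - 1357286)/f(2806) = (-146*(-23714) - 1357286)/(-25) = (3462244 - 1357286)*(-1/25) = 2104958*(-1/25) = -2104958/25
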